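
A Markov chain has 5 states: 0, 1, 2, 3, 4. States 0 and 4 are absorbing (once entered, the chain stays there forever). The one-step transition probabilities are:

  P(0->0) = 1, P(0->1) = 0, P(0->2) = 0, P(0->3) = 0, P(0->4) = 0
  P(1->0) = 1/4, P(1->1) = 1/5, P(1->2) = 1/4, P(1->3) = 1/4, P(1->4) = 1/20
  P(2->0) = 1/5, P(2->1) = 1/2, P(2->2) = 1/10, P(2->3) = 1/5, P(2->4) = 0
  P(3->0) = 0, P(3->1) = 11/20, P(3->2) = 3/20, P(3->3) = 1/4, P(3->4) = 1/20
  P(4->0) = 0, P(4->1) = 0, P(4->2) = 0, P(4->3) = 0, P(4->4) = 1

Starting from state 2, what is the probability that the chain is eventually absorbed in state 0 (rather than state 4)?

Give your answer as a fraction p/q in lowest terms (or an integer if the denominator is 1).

Let a_i = P(absorbed in 0 | start in state i).
Boundary conditions: a_0 = 1, a_4 = 0.
For each transient state i, a_i = sum_j P(i->j) * a_j:
  a_1 = 1/4*a_0 + 1/5*a_1 + 1/4*a_2 + 1/4*a_3 + 1/20*a_4
  a_2 = 1/5*a_0 + 1/2*a_1 + 1/10*a_2 + 1/5*a_3 + 0*a_4
  a_3 = 0*a_0 + 11/20*a_1 + 3/20*a_2 + 1/4*a_3 + 1/20*a_4

Substituting a_0 = 1 and a_4 = 0, rearrange to (I - Q) a = r where r[i] = P(i -> 0):
  [4/5, -1/4, -1/4] . (a_1, a_2, a_3) = 1/4
  [-1/2, 9/10, -1/5] . (a_1, a_2, a_3) = 1/5
  [-11/20, -3/20, 3/4] . (a_1, a_2, a_3) = 0

Solving yields:
  a_1 = 825/1009
  a_2 = 855/1009
  a_3 = 776/1009

Starting state is 2, so the absorption probability is a_2 = 855/1009.

Answer: 855/1009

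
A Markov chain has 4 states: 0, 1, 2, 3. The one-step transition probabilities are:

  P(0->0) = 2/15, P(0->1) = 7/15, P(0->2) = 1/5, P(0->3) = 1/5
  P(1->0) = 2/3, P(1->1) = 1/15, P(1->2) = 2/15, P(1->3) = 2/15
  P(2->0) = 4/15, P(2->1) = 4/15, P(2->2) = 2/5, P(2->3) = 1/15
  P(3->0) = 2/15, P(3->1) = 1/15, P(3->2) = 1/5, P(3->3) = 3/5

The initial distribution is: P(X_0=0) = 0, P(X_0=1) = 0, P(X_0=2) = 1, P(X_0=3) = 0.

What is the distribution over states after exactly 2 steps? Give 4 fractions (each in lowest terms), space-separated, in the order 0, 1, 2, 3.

Answer: 74/225 19/75 59/225 7/45

Derivation:
Propagating the distribution step by step (d_{t+1} = d_t * P):
d_0 = (0=0, 1=0, 2=1, 3=0)
  d_1[0] = 0*2/15 + 0*2/3 + 1*4/15 + 0*2/15 = 4/15
  d_1[1] = 0*7/15 + 0*1/15 + 1*4/15 + 0*1/15 = 4/15
  d_1[2] = 0*1/5 + 0*2/15 + 1*2/5 + 0*1/5 = 2/5
  d_1[3] = 0*1/5 + 0*2/15 + 1*1/15 + 0*3/5 = 1/15
d_1 = (0=4/15, 1=4/15, 2=2/5, 3=1/15)
  d_2[0] = 4/15*2/15 + 4/15*2/3 + 2/5*4/15 + 1/15*2/15 = 74/225
  d_2[1] = 4/15*7/15 + 4/15*1/15 + 2/5*4/15 + 1/15*1/15 = 19/75
  d_2[2] = 4/15*1/5 + 4/15*2/15 + 2/5*2/5 + 1/15*1/5 = 59/225
  d_2[3] = 4/15*1/5 + 4/15*2/15 + 2/5*1/15 + 1/15*3/5 = 7/45
d_2 = (0=74/225, 1=19/75, 2=59/225, 3=7/45)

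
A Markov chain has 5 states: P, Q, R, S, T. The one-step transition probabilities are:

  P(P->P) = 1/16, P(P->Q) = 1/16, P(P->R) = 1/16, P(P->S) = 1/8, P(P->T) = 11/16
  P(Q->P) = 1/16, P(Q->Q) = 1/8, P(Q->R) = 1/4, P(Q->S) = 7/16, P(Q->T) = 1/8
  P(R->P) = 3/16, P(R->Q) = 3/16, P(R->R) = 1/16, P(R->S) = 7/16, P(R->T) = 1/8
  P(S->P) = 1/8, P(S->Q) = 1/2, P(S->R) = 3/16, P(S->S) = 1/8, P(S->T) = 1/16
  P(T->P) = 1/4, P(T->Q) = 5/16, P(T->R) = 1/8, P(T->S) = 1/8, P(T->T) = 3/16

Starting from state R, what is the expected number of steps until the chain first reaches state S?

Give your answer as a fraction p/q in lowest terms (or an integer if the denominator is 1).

Answer: 23536/7447

Derivation:
Let h_i = expected steps to first reach S from state i.
Boundary: h_S = 0.
First-step equations for the other states:
  h_P = 1 + 1/16*h_P + 1/16*h_Q + 1/16*h_R + 1/8*h_S + 11/16*h_T
  h_Q = 1 + 1/16*h_P + 1/8*h_Q + 1/4*h_R + 7/16*h_S + 1/8*h_T
  h_R = 1 + 3/16*h_P + 3/16*h_Q + 1/16*h_R + 7/16*h_S + 1/8*h_T
  h_T = 1 + 1/4*h_P + 5/16*h_Q + 1/8*h_R + 1/8*h_S + 3/16*h_T

Substituting h_S = 0 and rearranging gives the linear system (I - Q) h = 1:
  [15/16, -1/16, -1/16, -11/16] . (h_P, h_Q, h_R, h_T) = 1
  [-1/16, 7/8, -1/4, -1/8] . (h_P, h_Q, h_R, h_T) = 1
  [-3/16, -3/16, 15/16, -1/8] . (h_P, h_Q, h_R, h_T) = 1
  [-1/4, -5/16, -1/8, 13/16] . (h_P, h_Q, h_R, h_T) = 1

Solving yields:
  h_P = 34416/7447
  h_Q = 22256/7447
  h_R = 23536/7447
  h_T = 31936/7447

Starting state is R, so the expected hitting time is h_R = 23536/7447.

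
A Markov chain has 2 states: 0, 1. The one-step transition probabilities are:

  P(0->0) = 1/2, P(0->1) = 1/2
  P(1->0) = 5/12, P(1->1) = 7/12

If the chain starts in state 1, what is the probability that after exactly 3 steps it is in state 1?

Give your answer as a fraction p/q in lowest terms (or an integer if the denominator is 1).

Answer: 943/1728

Derivation:
Computing P^3 by repeated multiplication:
P^1 =
  0: [1/2, 1/2]
  1: [5/12, 7/12]
P^2 =
  0: [11/24, 13/24]
  1: [65/144, 79/144]
P^3 =
  0: [131/288, 157/288]
  1: [785/1728, 943/1728]

(P^3)[1 -> 1] = 943/1728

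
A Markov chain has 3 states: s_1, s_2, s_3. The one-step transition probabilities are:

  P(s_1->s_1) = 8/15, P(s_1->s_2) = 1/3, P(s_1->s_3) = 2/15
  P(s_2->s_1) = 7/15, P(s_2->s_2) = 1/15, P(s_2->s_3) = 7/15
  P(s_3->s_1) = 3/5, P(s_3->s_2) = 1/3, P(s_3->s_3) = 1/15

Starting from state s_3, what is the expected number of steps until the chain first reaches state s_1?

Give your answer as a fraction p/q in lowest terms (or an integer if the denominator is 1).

Let h_i = expected steps to first reach s_1 from state i.
Boundary: h_s_1 = 0.
First-step equations for the other states:
  h_s_2 = 1 + 7/15*h_s_1 + 1/15*h_s_2 + 7/15*h_s_3
  h_s_3 = 1 + 3/5*h_s_1 + 1/3*h_s_2 + 1/15*h_s_3

Substituting h_s_1 = 0 and rearranging gives the linear system (I - Q) h = 1:
  [14/15, -7/15] . (h_s_2, h_s_3) = 1
  [-1/3, 14/15] . (h_s_2, h_s_3) = 1

Solving yields:
  h_s_2 = 45/23
  h_s_3 = 285/161

Starting state is s_3, so the expected hitting time is h_s_3 = 285/161.

Answer: 285/161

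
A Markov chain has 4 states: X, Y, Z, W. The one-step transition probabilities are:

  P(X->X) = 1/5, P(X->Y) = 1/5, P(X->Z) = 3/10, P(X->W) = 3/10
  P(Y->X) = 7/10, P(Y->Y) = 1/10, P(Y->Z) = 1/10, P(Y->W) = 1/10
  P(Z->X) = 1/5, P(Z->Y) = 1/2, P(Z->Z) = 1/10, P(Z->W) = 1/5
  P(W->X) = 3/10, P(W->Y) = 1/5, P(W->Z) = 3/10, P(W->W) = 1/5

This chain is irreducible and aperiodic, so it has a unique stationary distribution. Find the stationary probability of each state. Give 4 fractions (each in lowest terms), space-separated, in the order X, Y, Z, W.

The stationary distribution satisfies pi = pi * P, i.e.:
  pi_X = 1/5*pi_X + 7/10*pi_Y + 1/5*pi_Z + 3/10*pi_W
  pi_Y = 1/5*pi_X + 1/10*pi_Y + 1/2*pi_Z + 1/5*pi_W
  pi_Z = 3/10*pi_X + 1/10*pi_Y + 1/10*pi_Z + 3/10*pi_W
  pi_W = 3/10*pi_X + 1/10*pi_Y + 1/5*pi_Z + 1/5*pi_W
with normalization: pi_X + pi_Y + pi_Z + pi_W = 1.

Using the first 3 balance equations plus normalization, the linear system A*pi = b is:
  [-4/5, 7/10, 1/5, 3/10] . pi = 0
  [1/5, -9/10, 1/2, 1/5] . pi = 0
  [3/10, 1/10, -9/10, 3/10] . pi = 0
  [1, 1, 1, 1] . pi = 1

Solving yields:
  pi_X = 47/138
  pi_Y = 11/46
  pi_Z = 29/138
  pi_W = 29/138

Verification (pi * P):
  47/138*1/5 + 11/46*7/10 + 29/138*1/5 + 29/138*3/10 = 47/138 = pi_X  (ok)
  47/138*1/5 + 11/46*1/10 + 29/138*1/2 + 29/138*1/5 = 11/46 = pi_Y  (ok)
  47/138*3/10 + 11/46*1/10 + 29/138*1/10 + 29/138*3/10 = 29/138 = pi_Z  (ok)
  47/138*3/10 + 11/46*1/10 + 29/138*1/5 + 29/138*1/5 = 29/138 = pi_W  (ok)

Answer: 47/138 11/46 29/138 29/138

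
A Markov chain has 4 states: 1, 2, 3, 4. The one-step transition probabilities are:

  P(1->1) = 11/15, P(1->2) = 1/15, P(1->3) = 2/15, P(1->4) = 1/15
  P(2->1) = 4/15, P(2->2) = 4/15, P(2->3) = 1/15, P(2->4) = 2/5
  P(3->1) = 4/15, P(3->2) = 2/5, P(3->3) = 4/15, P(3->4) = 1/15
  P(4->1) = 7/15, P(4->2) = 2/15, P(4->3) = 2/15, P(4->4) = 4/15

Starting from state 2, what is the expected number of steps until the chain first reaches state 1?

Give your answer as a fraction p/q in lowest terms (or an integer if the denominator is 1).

Let h_i = expected steps to first reach 1 from state i.
Boundary: h_1 = 0.
First-step equations for the other states:
  h_2 = 1 + 4/15*h_1 + 4/15*h_2 + 1/15*h_3 + 2/5*h_4
  h_3 = 1 + 4/15*h_1 + 2/5*h_2 + 4/15*h_3 + 1/15*h_4
  h_4 = 1 + 7/15*h_1 + 2/15*h_2 + 2/15*h_3 + 4/15*h_4

Substituting h_1 = 0 and rearranging gives the linear system (I - Q) h = 1:
  [11/15, -1/15, -2/5] . (h_2, h_3, h_4) = 1
  [-2/5, 11/15, -1/15] . (h_2, h_3, h_4) = 1
  [-2/15, -2/15, 11/15] . (h_2, h_3, h_4) = 1

Solving yields:
  h_2 = 3135/1037
  h_3 = 3360/1037
  h_4 = 2595/1037

Starting state is 2, so the expected hitting time is h_2 = 3135/1037.

Answer: 3135/1037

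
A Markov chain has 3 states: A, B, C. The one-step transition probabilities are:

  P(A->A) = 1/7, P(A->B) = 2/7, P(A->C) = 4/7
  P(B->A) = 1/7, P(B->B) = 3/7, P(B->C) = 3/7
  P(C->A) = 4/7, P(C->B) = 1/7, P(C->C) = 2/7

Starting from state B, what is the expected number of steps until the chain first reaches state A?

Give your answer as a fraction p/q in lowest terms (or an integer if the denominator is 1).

Answer: 56/17

Derivation:
Let h_i = expected steps to first reach A from state i.
Boundary: h_A = 0.
First-step equations for the other states:
  h_B = 1 + 1/7*h_A + 3/7*h_B + 3/7*h_C
  h_C = 1 + 4/7*h_A + 1/7*h_B + 2/7*h_C

Substituting h_A = 0 and rearranging gives the linear system (I - Q) h = 1:
  [4/7, -3/7] . (h_B, h_C) = 1
  [-1/7, 5/7] . (h_B, h_C) = 1

Solving yields:
  h_B = 56/17
  h_C = 35/17

Starting state is B, so the expected hitting time is h_B = 56/17.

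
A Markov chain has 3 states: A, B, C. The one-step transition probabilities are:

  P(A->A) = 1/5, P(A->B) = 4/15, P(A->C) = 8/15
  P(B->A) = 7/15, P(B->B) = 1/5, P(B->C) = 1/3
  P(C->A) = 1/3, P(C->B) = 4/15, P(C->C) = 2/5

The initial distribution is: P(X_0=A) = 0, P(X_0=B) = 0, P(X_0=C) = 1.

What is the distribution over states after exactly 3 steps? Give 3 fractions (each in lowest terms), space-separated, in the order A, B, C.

Propagating the distribution step by step (d_{t+1} = d_t * P):
d_0 = (A=0, B=0, C=1)
  d_1[A] = 0*1/5 + 0*7/15 + 1*1/3 = 1/3
  d_1[B] = 0*4/15 + 0*1/5 + 1*4/15 = 4/15
  d_1[C] = 0*8/15 + 0*1/3 + 1*2/5 = 2/5
d_1 = (A=1/3, B=4/15, C=2/5)
  d_2[A] = 1/3*1/5 + 4/15*7/15 + 2/5*1/3 = 73/225
  d_2[B] = 1/3*4/15 + 4/15*1/5 + 2/5*4/15 = 56/225
  d_2[C] = 1/3*8/15 + 4/15*1/3 + 2/5*2/5 = 32/75
d_2 = (A=73/225, B=56/225, C=32/75)
  d_3[A] = 73/225*1/5 + 56/225*7/15 + 32/75*1/3 = 1091/3375
  d_3[B] = 73/225*4/15 + 56/225*1/5 + 32/75*4/15 = 844/3375
  d_3[C] = 73/225*8/15 + 56/225*1/3 + 32/75*2/5 = 32/75
d_3 = (A=1091/3375, B=844/3375, C=32/75)

Answer: 1091/3375 844/3375 32/75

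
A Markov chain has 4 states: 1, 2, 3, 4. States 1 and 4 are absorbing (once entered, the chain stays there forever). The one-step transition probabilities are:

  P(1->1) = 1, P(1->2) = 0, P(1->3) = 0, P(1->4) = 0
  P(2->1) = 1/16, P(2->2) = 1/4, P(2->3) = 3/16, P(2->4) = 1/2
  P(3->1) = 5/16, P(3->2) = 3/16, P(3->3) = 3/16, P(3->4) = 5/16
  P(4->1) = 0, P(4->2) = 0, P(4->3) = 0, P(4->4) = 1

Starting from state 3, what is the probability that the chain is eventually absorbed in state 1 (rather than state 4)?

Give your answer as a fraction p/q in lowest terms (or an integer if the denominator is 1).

Let a_i = P(absorbed in 1 | start in state i).
Boundary conditions: a_1 = 1, a_4 = 0.
For each transient state i, a_i = sum_j P(i->j) * a_j:
  a_2 = 1/16*a_1 + 1/4*a_2 + 3/16*a_3 + 1/2*a_4
  a_3 = 5/16*a_1 + 3/16*a_2 + 3/16*a_3 + 5/16*a_4

Substituting a_1 = 1 and a_4 = 0, rearrange to (I - Q) a = r where r[i] = P(i -> 1):
  [3/4, -3/16] . (a_2, a_3) = 1/16
  [-3/16, 13/16] . (a_2, a_3) = 5/16

Solving yields:
  a_2 = 4/21
  a_3 = 3/7

Starting state is 3, so the absorption probability is a_3 = 3/7.

Answer: 3/7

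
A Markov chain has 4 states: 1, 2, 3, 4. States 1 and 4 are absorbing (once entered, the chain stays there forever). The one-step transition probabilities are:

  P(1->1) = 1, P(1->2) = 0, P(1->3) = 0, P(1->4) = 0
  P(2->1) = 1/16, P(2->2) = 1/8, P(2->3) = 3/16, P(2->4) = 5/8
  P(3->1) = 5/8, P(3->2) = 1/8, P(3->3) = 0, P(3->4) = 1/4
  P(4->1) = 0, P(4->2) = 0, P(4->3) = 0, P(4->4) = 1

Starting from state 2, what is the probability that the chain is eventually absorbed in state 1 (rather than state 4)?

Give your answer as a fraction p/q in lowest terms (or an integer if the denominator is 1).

Answer: 23/109

Derivation:
Let a_i = P(absorbed in 1 | start in state i).
Boundary conditions: a_1 = 1, a_4 = 0.
For each transient state i, a_i = sum_j P(i->j) * a_j:
  a_2 = 1/16*a_1 + 1/8*a_2 + 3/16*a_3 + 5/8*a_4
  a_3 = 5/8*a_1 + 1/8*a_2 + 0*a_3 + 1/4*a_4

Substituting a_1 = 1 and a_4 = 0, rearrange to (I - Q) a = r where r[i] = P(i -> 1):
  [7/8, -3/16] . (a_2, a_3) = 1/16
  [-1/8, 1] . (a_2, a_3) = 5/8

Solving yields:
  a_2 = 23/109
  a_3 = 71/109

Starting state is 2, so the absorption probability is a_2 = 23/109.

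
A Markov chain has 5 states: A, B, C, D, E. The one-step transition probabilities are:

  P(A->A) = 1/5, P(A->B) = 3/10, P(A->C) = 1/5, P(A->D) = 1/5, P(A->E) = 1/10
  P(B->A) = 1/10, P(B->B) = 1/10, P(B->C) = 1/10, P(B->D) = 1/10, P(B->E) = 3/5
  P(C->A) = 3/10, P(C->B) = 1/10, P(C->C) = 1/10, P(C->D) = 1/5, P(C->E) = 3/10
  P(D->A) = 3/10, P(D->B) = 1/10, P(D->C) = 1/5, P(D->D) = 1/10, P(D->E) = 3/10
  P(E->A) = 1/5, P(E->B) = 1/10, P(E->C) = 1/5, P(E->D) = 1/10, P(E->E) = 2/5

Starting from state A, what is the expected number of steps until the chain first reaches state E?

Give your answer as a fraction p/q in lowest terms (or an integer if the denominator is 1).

Let h_i = expected steps to first reach E from state i.
Boundary: h_E = 0.
First-step equations for the other states:
  h_A = 1 + 1/5*h_A + 3/10*h_B + 1/5*h_C + 1/5*h_D + 1/10*h_E
  h_B = 1 + 1/10*h_A + 1/10*h_B + 1/10*h_C + 1/10*h_D + 3/5*h_E
  h_C = 1 + 3/10*h_A + 1/10*h_B + 1/10*h_C + 1/5*h_D + 3/10*h_E
  h_D = 1 + 3/10*h_A + 1/10*h_B + 1/5*h_C + 1/10*h_D + 3/10*h_E

Substituting h_E = 0 and rearranging gives the linear system (I - Q) h = 1:
  [4/5, -3/10, -1/5, -1/5] . (h_A, h_B, h_C, h_D) = 1
  [-1/10, 9/10, -1/10, -1/10] . (h_A, h_B, h_C, h_D) = 1
  [-3/10, -1/10, 9/10, -1/5] . (h_A, h_B, h_C, h_D) = 1
  [-3/10, -1/10, -1/5, 9/10] . (h_A, h_B, h_C, h_D) = 1

Solving yields:
  h_A = 1280/337
  h_B = 770/337
  h_C = 1140/337
  h_D = 1140/337

Starting state is A, so the expected hitting time is h_A = 1280/337.

Answer: 1280/337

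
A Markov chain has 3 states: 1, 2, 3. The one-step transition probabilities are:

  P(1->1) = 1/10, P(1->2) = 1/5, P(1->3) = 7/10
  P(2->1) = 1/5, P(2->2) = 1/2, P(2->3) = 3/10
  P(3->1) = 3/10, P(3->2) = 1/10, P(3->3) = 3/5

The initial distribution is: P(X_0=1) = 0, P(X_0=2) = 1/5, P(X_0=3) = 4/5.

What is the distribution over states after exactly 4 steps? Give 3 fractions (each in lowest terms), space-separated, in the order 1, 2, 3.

Propagating the distribution step by step (d_{t+1} = d_t * P):
d_0 = (1=0, 2=1/5, 3=4/5)
  d_1[1] = 0*1/10 + 1/5*1/5 + 4/5*3/10 = 7/25
  d_1[2] = 0*1/5 + 1/5*1/2 + 4/5*1/10 = 9/50
  d_1[3] = 0*7/10 + 1/5*3/10 + 4/5*3/5 = 27/50
d_1 = (1=7/25, 2=9/50, 3=27/50)
  d_2[1] = 7/25*1/10 + 9/50*1/5 + 27/50*3/10 = 113/500
  d_2[2] = 7/25*1/5 + 9/50*1/2 + 27/50*1/10 = 1/5
  d_2[3] = 7/25*7/10 + 9/50*3/10 + 27/50*3/5 = 287/500
d_2 = (1=113/500, 2=1/5, 3=287/500)
  d_3[1] = 113/500*1/10 + 1/5*1/5 + 287/500*3/10 = 587/2500
  d_3[2] = 113/500*1/5 + 1/5*1/2 + 287/500*1/10 = 1013/5000
  d_3[3] = 113/500*7/10 + 1/5*3/10 + 287/500*3/5 = 2813/5000
d_3 = (1=587/2500, 2=1013/5000, 3=2813/5000)
  d_4[1] = 587/2500*1/10 + 1013/5000*1/5 + 2813/5000*3/10 = 11639/50000
  d_4[2] = 587/2500*1/5 + 1013/5000*1/2 + 2813/5000*1/10 = 5113/25000
  d_4[3] = 587/2500*7/10 + 1013/5000*3/10 + 2813/5000*3/5 = 5627/10000
d_4 = (1=11639/50000, 2=5113/25000, 3=5627/10000)

Answer: 11639/50000 5113/25000 5627/10000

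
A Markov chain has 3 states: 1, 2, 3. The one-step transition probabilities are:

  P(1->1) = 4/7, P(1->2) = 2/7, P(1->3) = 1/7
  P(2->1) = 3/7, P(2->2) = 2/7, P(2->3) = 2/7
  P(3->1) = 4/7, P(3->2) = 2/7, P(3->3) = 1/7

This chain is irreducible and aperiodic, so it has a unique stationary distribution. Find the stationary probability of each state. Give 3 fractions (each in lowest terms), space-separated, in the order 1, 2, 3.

The stationary distribution satisfies pi = pi * P, i.e.:
  pi_1 = 4/7*pi_1 + 3/7*pi_2 + 4/7*pi_3
  pi_2 = 2/7*pi_1 + 2/7*pi_2 + 2/7*pi_3
  pi_3 = 1/7*pi_1 + 2/7*pi_2 + 1/7*pi_3
with normalization: pi_1 + pi_2 + pi_3 = 1.

Using the first 2 balance equations plus normalization, the linear system A*pi = b is:
  [-3/7, 3/7, 4/7] . pi = 0
  [2/7, -5/7, 2/7] . pi = 0
  [1, 1, 1] . pi = 1

Solving yields:
  pi_1 = 26/49
  pi_2 = 2/7
  pi_3 = 9/49

Verification (pi * P):
  26/49*4/7 + 2/7*3/7 + 9/49*4/7 = 26/49 = pi_1  (ok)
  26/49*2/7 + 2/7*2/7 + 9/49*2/7 = 2/7 = pi_2  (ok)
  26/49*1/7 + 2/7*2/7 + 9/49*1/7 = 9/49 = pi_3  (ok)

Answer: 26/49 2/7 9/49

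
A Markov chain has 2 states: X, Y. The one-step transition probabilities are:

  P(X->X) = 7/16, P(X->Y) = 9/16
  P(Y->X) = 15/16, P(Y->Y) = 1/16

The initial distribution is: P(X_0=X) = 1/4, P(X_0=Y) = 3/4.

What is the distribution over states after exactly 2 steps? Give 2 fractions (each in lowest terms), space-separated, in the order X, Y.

Answer: 17/32 15/32

Derivation:
Propagating the distribution step by step (d_{t+1} = d_t * P):
d_0 = (X=1/4, Y=3/4)
  d_1[X] = 1/4*7/16 + 3/4*15/16 = 13/16
  d_1[Y] = 1/4*9/16 + 3/4*1/16 = 3/16
d_1 = (X=13/16, Y=3/16)
  d_2[X] = 13/16*7/16 + 3/16*15/16 = 17/32
  d_2[Y] = 13/16*9/16 + 3/16*1/16 = 15/32
d_2 = (X=17/32, Y=15/32)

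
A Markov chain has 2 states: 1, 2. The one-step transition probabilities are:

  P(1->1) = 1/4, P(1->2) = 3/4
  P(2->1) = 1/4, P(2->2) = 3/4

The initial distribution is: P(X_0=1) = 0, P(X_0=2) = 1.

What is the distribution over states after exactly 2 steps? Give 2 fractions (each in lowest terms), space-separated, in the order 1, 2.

Answer: 1/4 3/4

Derivation:
Propagating the distribution step by step (d_{t+1} = d_t * P):
d_0 = (1=0, 2=1)
  d_1[1] = 0*1/4 + 1*1/4 = 1/4
  d_1[2] = 0*3/4 + 1*3/4 = 3/4
d_1 = (1=1/4, 2=3/4)
  d_2[1] = 1/4*1/4 + 3/4*1/4 = 1/4
  d_2[2] = 1/4*3/4 + 3/4*3/4 = 3/4
d_2 = (1=1/4, 2=3/4)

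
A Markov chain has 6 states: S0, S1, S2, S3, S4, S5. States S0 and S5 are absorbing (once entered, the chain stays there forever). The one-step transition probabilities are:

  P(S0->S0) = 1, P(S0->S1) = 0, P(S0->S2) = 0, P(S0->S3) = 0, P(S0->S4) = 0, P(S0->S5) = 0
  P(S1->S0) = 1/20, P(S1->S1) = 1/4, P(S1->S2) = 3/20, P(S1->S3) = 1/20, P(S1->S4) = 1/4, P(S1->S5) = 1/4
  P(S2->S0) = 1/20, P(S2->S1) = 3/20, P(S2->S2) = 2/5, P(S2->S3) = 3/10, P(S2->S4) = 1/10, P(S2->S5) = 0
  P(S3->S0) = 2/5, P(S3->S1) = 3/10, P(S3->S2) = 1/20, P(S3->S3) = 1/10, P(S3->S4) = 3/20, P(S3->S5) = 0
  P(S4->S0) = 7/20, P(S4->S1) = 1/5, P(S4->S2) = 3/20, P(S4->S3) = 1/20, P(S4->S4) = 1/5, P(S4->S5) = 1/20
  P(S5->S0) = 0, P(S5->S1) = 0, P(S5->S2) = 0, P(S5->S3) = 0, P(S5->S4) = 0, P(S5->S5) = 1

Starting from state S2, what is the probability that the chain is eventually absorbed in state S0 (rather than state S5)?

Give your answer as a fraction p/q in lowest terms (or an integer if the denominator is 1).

Let a_i = P(absorbed in S0 | start in state i).
Boundary conditions: a_S0 = 1, a_S5 = 0.
For each transient state i, a_i = sum_j P(i->j) * a_j:
  a_S1 = 1/20*a_S0 + 1/4*a_S1 + 3/20*a_S2 + 1/20*a_S3 + 1/4*a_S4 + 1/4*a_S5
  a_S2 = 1/20*a_S0 + 3/20*a_S1 + 2/5*a_S2 + 3/10*a_S3 + 1/10*a_S4 + 0*a_S5
  a_S3 = 2/5*a_S0 + 3/10*a_S1 + 1/20*a_S2 + 1/10*a_S3 + 3/20*a_S4 + 0*a_S5
  a_S4 = 7/20*a_S0 + 1/5*a_S1 + 3/20*a_S2 + 1/20*a_S3 + 1/5*a_S4 + 1/20*a_S5

Substituting a_S0 = 1 and a_S5 = 0, rearrange to (I - Q) a = r where r[i] = P(i -> S0):
  [3/4, -3/20, -1/20, -1/4] . (a_S1, a_S2, a_S3, a_S4) = 1/20
  [-3/20, 3/5, -3/10, -1/10] . (a_S1, a_S2, a_S3, a_S4) = 1/20
  [-3/10, -1/20, 9/10, -3/20] . (a_S1, a_S2, a_S3, a_S4) = 2/5
  [-1/5, -3/20, -1/20, 4/5] . (a_S1, a_S2, a_S3, a_S4) = 7/20

Solving yields:
  a_S1 = 3621/7031
  a_S2 = 25603/35155
  a_S3 = 27486/35155
  a_S4 = 5285/7031

Starting state is S2, so the absorption probability is a_S2 = 25603/35155.

Answer: 25603/35155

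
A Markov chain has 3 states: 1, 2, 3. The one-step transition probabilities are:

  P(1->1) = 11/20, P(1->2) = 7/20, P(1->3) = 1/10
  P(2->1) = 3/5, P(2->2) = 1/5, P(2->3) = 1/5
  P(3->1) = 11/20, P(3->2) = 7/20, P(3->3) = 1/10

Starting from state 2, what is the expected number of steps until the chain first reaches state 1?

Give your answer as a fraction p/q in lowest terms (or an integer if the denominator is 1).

Let h_i = expected steps to first reach 1 from state i.
Boundary: h_1 = 0.
First-step equations for the other states:
  h_2 = 1 + 3/5*h_1 + 1/5*h_2 + 1/5*h_3
  h_3 = 1 + 11/20*h_1 + 7/20*h_2 + 1/10*h_3

Substituting h_1 = 0 and rearranging gives the linear system (I - Q) h = 1:
  [4/5, -1/5] . (h_2, h_3) = 1
  [-7/20, 9/10] . (h_2, h_3) = 1

Solving yields:
  h_2 = 22/13
  h_3 = 23/13

Starting state is 2, so the expected hitting time is h_2 = 22/13.

Answer: 22/13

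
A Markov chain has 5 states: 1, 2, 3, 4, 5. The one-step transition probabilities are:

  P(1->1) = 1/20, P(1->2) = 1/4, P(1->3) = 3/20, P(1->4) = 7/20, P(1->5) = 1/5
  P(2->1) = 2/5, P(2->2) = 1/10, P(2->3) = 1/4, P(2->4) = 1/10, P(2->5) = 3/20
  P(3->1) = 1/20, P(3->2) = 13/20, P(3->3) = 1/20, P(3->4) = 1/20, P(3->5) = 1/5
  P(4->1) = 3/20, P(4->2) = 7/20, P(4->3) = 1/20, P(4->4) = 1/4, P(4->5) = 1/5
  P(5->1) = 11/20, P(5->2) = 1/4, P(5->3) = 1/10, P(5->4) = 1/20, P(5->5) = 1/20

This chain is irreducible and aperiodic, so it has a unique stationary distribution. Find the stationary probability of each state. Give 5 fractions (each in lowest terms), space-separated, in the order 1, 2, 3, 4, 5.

The stationary distribution satisfies pi = pi * P, i.e.:
  pi_1 = 1/20*pi_1 + 2/5*pi_2 + 1/20*pi_3 + 3/20*pi_4 + 11/20*pi_5
  pi_2 = 1/4*pi_1 + 1/10*pi_2 + 13/20*pi_3 + 7/20*pi_4 + 1/4*pi_5
  pi_3 = 3/20*pi_1 + 1/4*pi_2 + 1/20*pi_3 + 1/20*pi_4 + 1/10*pi_5
  pi_4 = 7/20*pi_1 + 1/10*pi_2 + 1/20*pi_3 + 1/4*pi_4 + 1/20*pi_5
  pi_5 = 1/5*pi_1 + 3/20*pi_2 + 1/5*pi_3 + 1/5*pi_4 + 1/20*pi_5
with normalization: pi_1 + pi_2 + pi_3 + pi_4 + pi_5 = 1.

Using the first 4 balance equations plus normalization, the linear system A*pi = b is:
  [-19/20, 2/5, 1/20, 3/20, 11/20] . pi = 0
  [1/4, -9/10, 13/20, 7/20, 1/4] . pi = 0
  [3/20, 1/4, -19/20, 1/20, 1/10] . pi = 0
  [7/20, 1/10, 1/20, -3/4, 1/20] . pi = 0
  [1, 1, 1, 1, 1] . pi = 1

Solving yields:
  pi_1 = 7545/30629
  pi_2 = 8597/30629
  pi_3 = 4253/30629
  pi_4 = 5281/30629
  pi_5 = 4953/30629

Verification (pi * P):
  7545/30629*1/20 + 8597/30629*2/5 + 4253/30629*1/20 + 5281/30629*3/20 + 4953/30629*11/20 = 7545/30629 = pi_1  (ok)
  7545/30629*1/4 + 8597/30629*1/10 + 4253/30629*13/20 + 5281/30629*7/20 + 4953/30629*1/4 = 8597/30629 = pi_2  (ok)
  7545/30629*3/20 + 8597/30629*1/4 + 4253/30629*1/20 + 5281/30629*1/20 + 4953/30629*1/10 = 4253/30629 = pi_3  (ok)
  7545/30629*7/20 + 8597/30629*1/10 + 4253/30629*1/20 + 5281/30629*1/4 + 4953/30629*1/20 = 5281/30629 = pi_4  (ok)
  7545/30629*1/5 + 8597/30629*3/20 + 4253/30629*1/5 + 5281/30629*1/5 + 4953/30629*1/20 = 4953/30629 = pi_5  (ok)

Answer: 7545/30629 8597/30629 4253/30629 5281/30629 4953/30629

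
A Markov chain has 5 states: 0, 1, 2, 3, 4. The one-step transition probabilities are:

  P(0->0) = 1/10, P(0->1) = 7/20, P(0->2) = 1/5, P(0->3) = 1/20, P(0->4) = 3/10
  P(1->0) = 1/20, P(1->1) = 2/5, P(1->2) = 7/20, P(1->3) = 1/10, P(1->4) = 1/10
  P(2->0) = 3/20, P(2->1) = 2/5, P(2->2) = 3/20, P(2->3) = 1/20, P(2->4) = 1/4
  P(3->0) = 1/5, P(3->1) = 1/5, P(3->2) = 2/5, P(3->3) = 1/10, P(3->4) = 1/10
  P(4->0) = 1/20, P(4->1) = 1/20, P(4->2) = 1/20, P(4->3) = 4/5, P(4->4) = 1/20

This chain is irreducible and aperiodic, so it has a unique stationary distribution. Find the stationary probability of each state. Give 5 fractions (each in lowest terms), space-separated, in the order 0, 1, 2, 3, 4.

The stationary distribution satisfies pi = pi * P, i.e.:
  pi_0 = 1/10*pi_0 + 1/20*pi_1 + 3/20*pi_2 + 1/5*pi_3 + 1/20*pi_4
  pi_1 = 7/20*pi_0 + 2/5*pi_1 + 2/5*pi_2 + 1/5*pi_3 + 1/20*pi_4
  pi_2 = 1/5*pi_0 + 7/20*pi_1 + 3/20*pi_2 + 2/5*pi_3 + 1/20*pi_4
  pi_3 = 1/20*pi_0 + 1/10*pi_1 + 1/20*pi_2 + 1/10*pi_3 + 4/5*pi_4
  pi_4 = 3/10*pi_0 + 1/10*pi_1 + 1/4*pi_2 + 1/10*pi_3 + 1/20*pi_4
with normalization: pi_0 + pi_1 + pi_2 + pi_3 + pi_4 = 1.

Using the first 4 balance equations plus normalization, the linear system A*pi = b is:
  [-9/10, 1/20, 3/20, 1/5, 1/20] . pi = 0
  [7/20, -3/5, 2/5, 1/5, 1/20] . pi = 0
  [1/5, 7/20, -17/20, 2/5, 1/20] . pi = 0
  [1/20, 1/10, 1/20, -9/10, 4/5] . pi = 0
  [1, 1, 1, 1, 1] . pi = 1

Solving yields:
  pi_0 = 10792/99511
  pi_1 = 30250/99511
  pi_2 = 24690/99511
  pi_3 = 18719/99511
  pi_4 = 15060/99511

Verification (pi * P):
  10792/99511*1/10 + 30250/99511*1/20 + 24690/99511*3/20 + 18719/99511*1/5 + 15060/99511*1/20 = 10792/99511 = pi_0  (ok)
  10792/99511*7/20 + 30250/99511*2/5 + 24690/99511*2/5 + 18719/99511*1/5 + 15060/99511*1/20 = 30250/99511 = pi_1  (ok)
  10792/99511*1/5 + 30250/99511*7/20 + 24690/99511*3/20 + 18719/99511*2/5 + 15060/99511*1/20 = 24690/99511 = pi_2  (ok)
  10792/99511*1/20 + 30250/99511*1/10 + 24690/99511*1/20 + 18719/99511*1/10 + 15060/99511*4/5 = 18719/99511 = pi_3  (ok)
  10792/99511*3/10 + 30250/99511*1/10 + 24690/99511*1/4 + 18719/99511*1/10 + 15060/99511*1/20 = 15060/99511 = pi_4  (ok)

Answer: 10792/99511 30250/99511 24690/99511 18719/99511 15060/99511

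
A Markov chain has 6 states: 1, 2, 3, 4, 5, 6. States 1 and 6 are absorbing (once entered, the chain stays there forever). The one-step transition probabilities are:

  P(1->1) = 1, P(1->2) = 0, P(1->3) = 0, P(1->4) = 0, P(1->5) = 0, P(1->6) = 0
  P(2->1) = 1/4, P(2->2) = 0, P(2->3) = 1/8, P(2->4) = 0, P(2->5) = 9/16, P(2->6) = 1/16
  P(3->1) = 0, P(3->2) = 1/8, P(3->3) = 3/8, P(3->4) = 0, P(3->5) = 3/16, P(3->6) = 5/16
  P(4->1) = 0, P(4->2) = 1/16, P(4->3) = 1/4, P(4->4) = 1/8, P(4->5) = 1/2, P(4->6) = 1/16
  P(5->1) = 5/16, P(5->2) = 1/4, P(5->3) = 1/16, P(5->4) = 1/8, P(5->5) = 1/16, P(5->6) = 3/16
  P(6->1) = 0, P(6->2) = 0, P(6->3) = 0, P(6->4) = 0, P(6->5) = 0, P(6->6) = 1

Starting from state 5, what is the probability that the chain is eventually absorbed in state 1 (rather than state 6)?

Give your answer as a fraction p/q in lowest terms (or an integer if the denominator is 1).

Let a_i = P(absorbed in 1 | start in state i).
Boundary conditions: a_1 = 1, a_6 = 0.
For each transient state i, a_i = sum_j P(i->j) * a_j:
  a_2 = 1/4*a_1 + 0*a_2 + 1/8*a_3 + 0*a_4 + 9/16*a_5 + 1/16*a_6
  a_3 = 0*a_1 + 1/8*a_2 + 3/8*a_3 + 0*a_4 + 3/16*a_5 + 5/16*a_6
  a_4 = 0*a_1 + 1/16*a_2 + 1/4*a_3 + 1/8*a_4 + 1/2*a_5 + 1/16*a_6
  a_5 = 5/16*a_1 + 1/4*a_2 + 1/16*a_3 + 1/8*a_4 + 1/16*a_5 + 3/16*a_6

Substituting a_1 = 1 and a_6 = 0, rearrange to (I - Q) a = r where r[i] = P(i -> 1):
  [1, -1/8, 0, -9/16] . (a_2, a_3, a_4, a_5) = 1/4
  [-1/8, 5/8, 0, -3/16] . (a_2, a_3, a_4, a_5) = 0
  [-1/16, -1/4, 7/8, -1/2] . (a_2, a_3, a_4, a_5) = 0
  [-1/4, -1/16, -1/8, 15/16] . (a_2, a_3, a_4, a_5) = 5/16

Solving yields:
  a_2 = 3554/5811
  a_3 = 1717/5811
  a_4 = 887/1937
  a_5 = 86/149

Starting state is 5, so the absorption probability is a_5 = 86/149.

Answer: 86/149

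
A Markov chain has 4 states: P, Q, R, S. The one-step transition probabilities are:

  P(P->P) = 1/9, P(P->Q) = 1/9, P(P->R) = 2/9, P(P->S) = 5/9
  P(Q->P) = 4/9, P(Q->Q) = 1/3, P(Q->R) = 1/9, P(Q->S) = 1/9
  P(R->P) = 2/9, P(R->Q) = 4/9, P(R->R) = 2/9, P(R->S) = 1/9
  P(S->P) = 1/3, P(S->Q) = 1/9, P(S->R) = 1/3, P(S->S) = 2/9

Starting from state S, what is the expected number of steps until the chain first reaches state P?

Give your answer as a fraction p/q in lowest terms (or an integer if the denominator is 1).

Answer: 3

Derivation:
Let h_i = expected steps to first reach P from state i.
Boundary: h_P = 0.
First-step equations for the other states:
  h_Q = 1 + 4/9*h_P + 1/3*h_Q + 1/9*h_R + 1/9*h_S
  h_R = 1 + 2/9*h_P + 4/9*h_Q + 2/9*h_R + 1/9*h_S
  h_S = 1 + 1/3*h_P + 1/9*h_Q + 1/3*h_R + 2/9*h_S

Substituting h_P = 0 and rearranging gives the linear system (I - Q) h = 1:
  [2/3, -1/9, -1/9] . (h_Q, h_R, h_S) = 1
  [-4/9, 7/9, -1/9] . (h_Q, h_R, h_S) = 1
  [-1/9, -1/3, 7/9] . (h_Q, h_R, h_S) = 1

Solving yields:
  h_Q = 48/19
  h_R = 60/19
  h_S = 3

Starting state is S, so the expected hitting time is h_S = 3.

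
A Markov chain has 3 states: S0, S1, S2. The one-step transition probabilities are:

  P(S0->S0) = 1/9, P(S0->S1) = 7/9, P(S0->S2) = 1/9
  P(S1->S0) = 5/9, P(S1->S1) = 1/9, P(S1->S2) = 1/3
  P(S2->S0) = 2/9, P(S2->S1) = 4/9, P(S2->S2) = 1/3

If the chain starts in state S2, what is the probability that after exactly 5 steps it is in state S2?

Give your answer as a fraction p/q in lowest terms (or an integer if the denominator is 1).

Answer: 15307/59049

Derivation:
Computing P^5 by repeated multiplication:
P^1 =
  S0: [1/9, 7/9, 1/9]
  S1: [5/9, 1/9, 1/3]
  S2: [2/9, 4/9, 1/3]
P^2 =
  S0: [38/81, 2/9, 25/81]
  S1: [16/81, 16/27, 17/81]
  S2: [28/81, 10/27, 23/81]
P^3 =
  S0: [178/729, 128/243, 167/729]
  S1: [290/729, 76/243, 211/729]
  S2: [224/729, 106/243, 187/729]
P^4 =
  S0: [2432/6561, 766/2187, 1831/6561]
  S1: [1852/6561, 1034/2187, 1607/6561]
  S2: [2188/6561, 878/2187, 1739/6561]
P^5 =
  S0: [17584/59049, 8882/19683, 14819/59049]
  S1: [20576/59049, 7498/19683, 15979/59049]
  S2: [18836/59049, 8302/19683, 15307/59049]

(P^5)[S2 -> S2] = 15307/59049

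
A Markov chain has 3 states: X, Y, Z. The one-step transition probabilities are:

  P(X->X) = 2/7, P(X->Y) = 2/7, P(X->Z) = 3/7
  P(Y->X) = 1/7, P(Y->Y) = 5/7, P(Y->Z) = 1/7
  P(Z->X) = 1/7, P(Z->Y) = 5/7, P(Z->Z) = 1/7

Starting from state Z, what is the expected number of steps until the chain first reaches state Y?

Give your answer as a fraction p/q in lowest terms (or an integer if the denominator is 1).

Let h_i = expected steps to first reach Y from state i.
Boundary: h_Y = 0.
First-step equations for the other states:
  h_X = 1 + 2/7*h_X + 2/7*h_Y + 3/7*h_Z
  h_Z = 1 + 1/7*h_X + 5/7*h_Y + 1/7*h_Z

Substituting h_Y = 0 and rearranging gives the linear system (I - Q) h = 1:
  [5/7, -3/7] . (h_X, h_Z) = 1
  [-1/7, 6/7] . (h_X, h_Z) = 1

Solving yields:
  h_X = 7/3
  h_Z = 14/9

Starting state is Z, so the expected hitting time is h_Z = 14/9.

Answer: 14/9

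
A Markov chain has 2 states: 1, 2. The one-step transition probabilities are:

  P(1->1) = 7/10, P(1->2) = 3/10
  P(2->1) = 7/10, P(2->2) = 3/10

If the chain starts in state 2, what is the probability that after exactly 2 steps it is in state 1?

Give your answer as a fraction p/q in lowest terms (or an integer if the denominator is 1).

Answer: 7/10

Derivation:
Computing P^2 by repeated multiplication:
P^1 =
  1: [7/10, 3/10]
  2: [7/10, 3/10]
P^2 =
  1: [7/10, 3/10]
  2: [7/10, 3/10]

(P^2)[2 -> 1] = 7/10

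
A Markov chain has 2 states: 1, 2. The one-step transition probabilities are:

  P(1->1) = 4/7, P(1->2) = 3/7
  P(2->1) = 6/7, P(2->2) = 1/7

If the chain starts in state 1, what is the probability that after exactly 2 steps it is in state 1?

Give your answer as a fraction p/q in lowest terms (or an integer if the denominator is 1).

Computing P^2 by repeated multiplication:
P^1 =
  1: [4/7, 3/7]
  2: [6/7, 1/7]
P^2 =
  1: [34/49, 15/49]
  2: [30/49, 19/49]

(P^2)[1 -> 1] = 34/49

Answer: 34/49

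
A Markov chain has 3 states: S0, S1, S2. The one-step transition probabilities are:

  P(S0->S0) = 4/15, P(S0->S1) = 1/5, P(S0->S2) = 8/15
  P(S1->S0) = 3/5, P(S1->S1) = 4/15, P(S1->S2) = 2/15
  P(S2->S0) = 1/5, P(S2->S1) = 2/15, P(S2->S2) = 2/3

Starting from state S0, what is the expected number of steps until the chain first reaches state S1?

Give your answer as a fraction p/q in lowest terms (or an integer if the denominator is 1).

Answer: 195/31

Derivation:
Let h_i = expected steps to first reach S1 from state i.
Boundary: h_S1 = 0.
First-step equations for the other states:
  h_S0 = 1 + 4/15*h_S0 + 1/5*h_S1 + 8/15*h_S2
  h_S2 = 1 + 1/5*h_S0 + 2/15*h_S1 + 2/3*h_S2

Substituting h_S1 = 0 and rearranging gives the linear system (I - Q) h = 1:
  [11/15, -8/15] . (h_S0, h_S2) = 1
  [-1/5, 1/3] . (h_S0, h_S2) = 1

Solving yields:
  h_S0 = 195/31
  h_S2 = 210/31

Starting state is S0, so the expected hitting time is h_S0 = 195/31.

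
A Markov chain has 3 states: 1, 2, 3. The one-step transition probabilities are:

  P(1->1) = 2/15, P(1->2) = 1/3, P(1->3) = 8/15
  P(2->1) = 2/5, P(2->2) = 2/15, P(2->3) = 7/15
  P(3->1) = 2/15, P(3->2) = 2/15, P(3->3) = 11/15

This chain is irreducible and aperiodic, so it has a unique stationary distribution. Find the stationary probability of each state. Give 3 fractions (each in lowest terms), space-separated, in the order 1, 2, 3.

The stationary distribution satisfies pi = pi * P, i.e.:
  pi_1 = 2/15*pi_1 + 2/5*pi_2 + 2/15*pi_3
  pi_2 = 1/3*pi_1 + 2/15*pi_2 + 2/15*pi_3
  pi_3 = 8/15*pi_1 + 7/15*pi_2 + 11/15*pi_3
with normalization: pi_1 + pi_2 + pi_3 = 1.

Using the first 2 balance equations plus normalization, the linear system A*pi = b is:
  [-13/15, 2/5, 2/15] . pi = 0
  [1/3, -13/15, 2/15] . pi = 0
  [1, 1, 1] . pi = 1

Solving yields:
  pi_1 = 38/213
  pi_2 = 12/71
  pi_3 = 139/213

Verification (pi * P):
  38/213*2/15 + 12/71*2/5 + 139/213*2/15 = 38/213 = pi_1  (ok)
  38/213*1/3 + 12/71*2/15 + 139/213*2/15 = 12/71 = pi_2  (ok)
  38/213*8/15 + 12/71*7/15 + 139/213*11/15 = 139/213 = pi_3  (ok)

Answer: 38/213 12/71 139/213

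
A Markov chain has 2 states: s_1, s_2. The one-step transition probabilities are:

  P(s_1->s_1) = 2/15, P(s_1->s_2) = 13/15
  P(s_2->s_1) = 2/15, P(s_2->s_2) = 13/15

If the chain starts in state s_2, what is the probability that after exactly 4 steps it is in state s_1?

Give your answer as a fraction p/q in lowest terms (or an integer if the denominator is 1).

Answer: 2/15

Derivation:
Computing P^4 by repeated multiplication:
P^1 =
  s_1: [2/15, 13/15]
  s_2: [2/15, 13/15]
P^2 =
  s_1: [2/15, 13/15]
  s_2: [2/15, 13/15]
P^3 =
  s_1: [2/15, 13/15]
  s_2: [2/15, 13/15]
P^4 =
  s_1: [2/15, 13/15]
  s_2: [2/15, 13/15]

(P^4)[s_2 -> s_1] = 2/15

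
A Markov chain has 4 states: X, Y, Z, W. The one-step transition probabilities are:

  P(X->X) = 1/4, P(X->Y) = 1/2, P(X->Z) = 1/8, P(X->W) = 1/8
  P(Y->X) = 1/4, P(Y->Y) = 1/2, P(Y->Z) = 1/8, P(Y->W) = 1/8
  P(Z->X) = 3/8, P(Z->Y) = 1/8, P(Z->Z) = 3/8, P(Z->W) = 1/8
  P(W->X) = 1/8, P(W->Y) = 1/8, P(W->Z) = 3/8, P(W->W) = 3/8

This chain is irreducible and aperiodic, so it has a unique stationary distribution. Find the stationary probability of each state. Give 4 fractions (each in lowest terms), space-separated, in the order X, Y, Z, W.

Answer: 37/144 17/48 2/9 1/6

Derivation:
The stationary distribution satisfies pi = pi * P, i.e.:
  pi_X = 1/4*pi_X + 1/4*pi_Y + 3/8*pi_Z + 1/8*pi_W
  pi_Y = 1/2*pi_X + 1/2*pi_Y + 1/8*pi_Z + 1/8*pi_W
  pi_Z = 1/8*pi_X + 1/8*pi_Y + 3/8*pi_Z + 3/8*pi_W
  pi_W = 1/8*pi_X + 1/8*pi_Y + 1/8*pi_Z + 3/8*pi_W
with normalization: pi_X + pi_Y + pi_Z + pi_W = 1.

Using the first 3 balance equations plus normalization, the linear system A*pi = b is:
  [-3/4, 1/4, 3/8, 1/8] . pi = 0
  [1/2, -1/2, 1/8, 1/8] . pi = 0
  [1/8, 1/8, -5/8, 3/8] . pi = 0
  [1, 1, 1, 1] . pi = 1

Solving yields:
  pi_X = 37/144
  pi_Y = 17/48
  pi_Z = 2/9
  pi_W = 1/6

Verification (pi * P):
  37/144*1/4 + 17/48*1/4 + 2/9*3/8 + 1/6*1/8 = 37/144 = pi_X  (ok)
  37/144*1/2 + 17/48*1/2 + 2/9*1/8 + 1/6*1/8 = 17/48 = pi_Y  (ok)
  37/144*1/8 + 17/48*1/8 + 2/9*3/8 + 1/6*3/8 = 2/9 = pi_Z  (ok)
  37/144*1/8 + 17/48*1/8 + 2/9*1/8 + 1/6*3/8 = 1/6 = pi_W  (ok)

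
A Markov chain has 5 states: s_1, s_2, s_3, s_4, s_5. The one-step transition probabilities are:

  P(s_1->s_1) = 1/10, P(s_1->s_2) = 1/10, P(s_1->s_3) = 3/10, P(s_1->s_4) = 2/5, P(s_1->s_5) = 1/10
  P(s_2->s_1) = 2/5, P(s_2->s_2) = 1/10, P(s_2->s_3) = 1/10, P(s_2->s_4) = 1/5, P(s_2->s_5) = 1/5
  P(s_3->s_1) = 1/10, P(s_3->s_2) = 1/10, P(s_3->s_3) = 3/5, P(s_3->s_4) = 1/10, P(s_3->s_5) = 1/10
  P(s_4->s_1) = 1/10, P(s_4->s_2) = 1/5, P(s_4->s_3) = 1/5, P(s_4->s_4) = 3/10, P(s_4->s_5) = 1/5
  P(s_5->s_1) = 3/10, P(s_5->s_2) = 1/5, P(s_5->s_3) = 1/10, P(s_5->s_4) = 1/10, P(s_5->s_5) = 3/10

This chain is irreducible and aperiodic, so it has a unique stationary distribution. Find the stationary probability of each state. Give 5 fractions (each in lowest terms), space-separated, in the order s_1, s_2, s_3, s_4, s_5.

Answer: 152/869 837/6083 1895/6083 16/77 93/553

Derivation:
The stationary distribution satisfies pi = pi * P, i.e.:
  pi_s_1 = 1/10*pi_s_1 + 2/5*pi_s_2 + 1/10*pi_s_3 + 1/10*pi_s_4 + 3/10*pi_s_5
  pi_s_2 = 1/10*pi_s_1 + 1/10*pi_s_2 + 1/10*pi_s_3 + 1/5*pi_s_4 + 1/5*pi_s_5
  pi_s_3 = 3/10*pi_s_1 + 1/10*pi_s_2 + 3/5*pi_s_3 + 1/5*pi_s_4 + 1/10*pi_s_5
  pi_s_4 = 2/5*pi_s_1 + 1/5*pi_s_2 + 1/10*pi_s_3 + 3/10*pi_s_4 + 1/10*pi_s_5
  pi_s_5 = 1/10*pi_s_1 + 1/5*pi_s_2 + 1/10*pi_s_3 + 1/5*pi_s_4 + 3/10*pi_s_5
with normalization: pi_s_1 + pi_s_2 + pi_s_3 + pi_s_4 + pi_s_5 = 1.

Using the first 4 balance equations plus normalization, the linear system A*pi = b is:
  [-9/10, 2/5, 1/10, 1/10, 3/10] . pi = 0
  [1/10, -9/10, 1/10, 1/5, 1/5] . pi = 0
  [3/10, 1/10, -2/5, 1/5, 1/10] . pi = 0
  [2/5, 1/5, 1/10, -7/10, 1/10] . pi = 0
  [1, 1, 1, 1, 1] . pi = 1

Solving yields:
  pi_s_1 = 152/869
  pi_s_2 = 837/6083
  pi_s_3 = 1895/6083
  pi_s_4 = 16/77
  pi_s_5 = 93/553

Verification (pi * P):
  152/869*1/10 + 837/6083*2/5 + 1895/6083*1/10 + 16/77*1/10 + 93/553*3/10 = 152/869 = pi_s_1  (ok)
  152/869*1/10 + 837/6083*1/10 + 1895/6083*1/10 + 16/77*1/5 + 93/553*1/5 = 837/6083 = pi_s_2  (ok)
  152/869*3/10 + 837/6083*1/10 + 1895/6083*3/5 + 16/77*1/5 + 93/553*1/10 = 1895/6083 = pi_s_3  (ok)
  152/869*2/5 + 837/6083*1/5 + 1895/6083*1/10 + 16/77*3/10 + 93/553*1/10 = 16/77 = pi_s_4  (ok)
  152/869*1/10 + 837/6083*1/5 + 1895/6083*1/10 + 16/77*1/5 + 93/553*3/10 = 93/553 = pi_s_5  (ok)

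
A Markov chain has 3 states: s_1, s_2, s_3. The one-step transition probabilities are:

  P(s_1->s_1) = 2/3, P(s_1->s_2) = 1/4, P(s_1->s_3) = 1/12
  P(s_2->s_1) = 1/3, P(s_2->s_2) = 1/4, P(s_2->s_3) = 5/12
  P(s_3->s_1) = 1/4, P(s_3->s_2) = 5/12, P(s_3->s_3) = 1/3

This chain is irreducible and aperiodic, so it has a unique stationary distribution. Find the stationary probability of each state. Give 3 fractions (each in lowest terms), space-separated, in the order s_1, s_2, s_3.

Answer: 47/100 29/100 6/25

Derivation:
The stationary distribution satisfies pi = pi * P, i.e.:
  pi_s_1 = 2/3*pi_s_1 + 1/3*pi_s_2 + 1/4*pi_s_3
  pi_s_2 = 1/4*pi_s_1 + 1/4*pi_s_2 + 5/12*pi_s_3
  pi_s_3 = 1/12*pi_s_1 + 5/12*pi_s_2 + 1/3*pi_s_3
with normalization: pi_s_1 + pi_s_2 + pi_s_3 = 1.

Using the first 2 balance equations plus normalization, the linear system A*pi = b is:
  [-1/3, 1/3, 1/4] . pi = 0
  [1/4, -3/4, 5/12] . pi = 0
  [1, 1, 1] . pi = 1

Solving yields:
  pi_s_1 = 47/100
  pi_s_2 = 29/100
  pi_s_3 = 6/25

Verification (pi * P):
  47/100*2/3 + 29/100*1/3 + 6/25*1/4 = 47/100 = pi_s_1  (ok)
  47/100*1/4 + 29/100*1/4 + 6/25*5/12 = 29/100 = pi_s_2  (ok)
  47/100*1/12 + 29/100*5/12 + 6/25*1/3 = 6/25 = pi_s_3  (ok)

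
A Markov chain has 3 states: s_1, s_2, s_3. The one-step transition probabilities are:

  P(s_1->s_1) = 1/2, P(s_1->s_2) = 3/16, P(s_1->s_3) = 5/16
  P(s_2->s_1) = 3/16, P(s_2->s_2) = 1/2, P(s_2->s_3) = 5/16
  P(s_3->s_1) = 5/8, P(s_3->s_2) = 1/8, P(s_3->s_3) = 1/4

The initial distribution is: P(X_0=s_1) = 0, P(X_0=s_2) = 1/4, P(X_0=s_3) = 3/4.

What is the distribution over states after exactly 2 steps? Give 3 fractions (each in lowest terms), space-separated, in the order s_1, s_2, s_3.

Propagating the distribution step by step (d_{t+1} = d_t * P):
d_0 = (s_1=0, s_2=1/4, s_3=3/4)
  d_1[s_1] = 0*1/2 + 1/4*3/16 + 3/4*5/8 = 33/64
  d_1[s_2] = 0*3/16 + 1/4*1/2 + 3/4*1/8 = 7/32
  d_1[s_3] = 0*5/16 + 1/4*5/16 + 3/4*1/4 = 17/64
d_1 = (s_1=33/64, s_2=7/32, s_3=17/64)
  d_2[s_1] = 33/64*1/2 + 7/32*3/16 + 17/64*5/8 = 119/256
  d_2[s_2] = 33/64*3/16 + 7/32*1/2 + 17/64*1/8 = 245/1024
  d_2[s_3] = 33/64*5/16 + 7/32*5/16 + 17/64*1/4 = 303/1024
d_2 = (s_1=119/256, s_2=245/1024, s_3=303/1024)

Answer: 119/256 245/1024 303/1024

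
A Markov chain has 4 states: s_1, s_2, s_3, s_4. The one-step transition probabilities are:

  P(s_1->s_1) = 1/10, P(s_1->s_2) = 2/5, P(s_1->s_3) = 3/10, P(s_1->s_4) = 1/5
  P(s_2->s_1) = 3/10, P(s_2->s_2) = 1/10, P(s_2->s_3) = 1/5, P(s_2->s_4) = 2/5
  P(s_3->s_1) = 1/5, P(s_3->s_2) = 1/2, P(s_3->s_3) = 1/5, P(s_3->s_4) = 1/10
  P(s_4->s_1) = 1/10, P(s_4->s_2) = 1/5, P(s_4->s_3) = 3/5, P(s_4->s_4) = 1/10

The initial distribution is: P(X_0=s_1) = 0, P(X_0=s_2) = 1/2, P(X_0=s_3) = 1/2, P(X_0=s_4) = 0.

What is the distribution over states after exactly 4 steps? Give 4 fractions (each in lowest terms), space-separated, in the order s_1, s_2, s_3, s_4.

Answer: 383/2000 5967/20000 5993/20000 421/2000

Derivation:
Propagating the distribution step by step (d_{t+1} = d_t * P):
d_0 = (s_1=0, s_2=1/2, s_3=1/2, s_4=0)
  d_1[s_1] = 0*1/10 + 1/2*3/10 + 1/2*1/5 + 0*1/10 = 1/4
  d_1[s_2] = 0*2/5 + 1/2*1/10 + 1/2*1/2 + 0*1/5 = 3/10
  d_1[s_3] = 0*3/10 + 1/2*1/5 + 1/2*1/5 + 0*3/5 = 1/5
  d_1[s_4] = 0*1/5 + 1/2*2/5 + 1/2*1/10 + 0*1/10 = 1/4
d_1 = (s_1=1/4, s_2=3/10, s_3=1/5, s_4=1/4)
  d_2[s_1] = 1/4*1/10 + 3/10*3/10 + 1/5*1/5 + 1/4*1/10 = 9/50
  d_2[s_2] = 1/4*2/5 + 3/10*1/10 + 1/5*1/2 + 1/4*1/5 = 7/25
  d_2[s_3] = 1/4*3/10 + 3/10*1/5 + 1/5*1/5 + 1/4*3/5 = 13/40
  d_2[s_4] = 1/4*1/5 + 3/10*2/5 + 1/5*1/10 + 1/4*1/10 = 43/200
d_2 = (s_1=9/50, s_2=7/25, s_3=13/40, s_4=43/200)
  d_3[s_1] = 9/50*1/10 + 7/25*3/10 + 13/40*1/5 + 43/200*1/10 = 377/2000
  d_3[s_2] = 9/50*2/5 + 7/25*1/10 + 13/40*1/2 + 43/200*1/5 = 611/2000
  d_3[s_3] = 9/50*3/10 + 7/25*1/5 + 13/40*1/5 + 43/200*3/5 = 38/125
  d_3[s_4] = 9/50*1/5 + 7/25*2/5 + 13/40*1/10 + 43/200*1/10 = 101/500
d_3 = (s_1=377/2000, s_2=611/2000, s_3=38/125, s_4=101/500)
  d_4[s_1] = 377/2000*1/10 + 611/2000*3/10 + 38/125*1/5 + 101/500*1/10 = 383/2000
  d_4[s_2] = 377/2000*2/5 + 611/2000*1/10 + 38/125*1/2 + 101/500*1/5 = 5967/20000
  d_4[s_3] = 377/2000*3/10 + 611/2000*1/5 + 38/125*1/5 + 101/500*3/5 = 5993/20000
  d_4[s_4] = 377/2000*1/5 + 611/2000*2/5 + 38/125*1/10 + 101/500*1/10 = 421/2000
d_4 = (s_1=383/2000, s_2=5967/20000, s_3=5993/20000, s_4=421/2000)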